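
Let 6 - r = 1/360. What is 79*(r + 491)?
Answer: 14134601/360 ≈ 39263.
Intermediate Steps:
r = 2159/360 (r = 6 - 1/360 = 2159/360 ≈ 5.9972)
79*(r + 491) = 79*(2159/360 + 491) = 79*(178919/360) = 14134601/360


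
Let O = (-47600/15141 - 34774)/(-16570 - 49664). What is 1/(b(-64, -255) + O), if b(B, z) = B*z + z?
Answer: 71632071/1150806832096 ≈ 6.2245e-5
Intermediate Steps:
b(B, z) = z + B*z
O = 37611481/71632071 (O = (-47600*1/15141 - 34774)/(-66234) = (-6800/2163 - 34774)*(-1/66234) = -75222962/2163*(-1/66234) = 37611481/71632071 ≈ 0.52506)
1/(b(-64, -255) + O) = 1/(-255*(1 - 64) + 37611481/71632071) = 1/(-255*(-63) + 37611481/71632071) = 1/(16065 + 37611481/71632071) = 1/(1150806832096/71632071) = 71632071/1150806832096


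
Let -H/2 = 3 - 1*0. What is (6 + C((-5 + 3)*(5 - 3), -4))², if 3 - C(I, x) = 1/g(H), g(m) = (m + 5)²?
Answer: 64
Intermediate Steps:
H = -6 (H = -2*(3 - 1*0) = -2*(3 + 0) = -2*3 = -6)
g(m) = (5 + m)²
C(I, x) = 2 (C(I, x) = 3 - 1/((5 - 6)²) = 3 - 1/((-1)²) = 3 - 1/1 = 3 - 1*1 = 3 - 1 = 2)
(6 + C((-5 + 3)*(5 - 3), -4))² = (6 + 2)² = 8² = 64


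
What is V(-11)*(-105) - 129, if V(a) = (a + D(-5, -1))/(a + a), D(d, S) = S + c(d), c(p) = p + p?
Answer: -234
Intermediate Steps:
c(p) = 2*p
D(d, S) = S + 2*d
V(a) = (-11 + a)/(2*a) (V(a) = (a + (-1 + 2*(-5)))/(a + a) = (a + (-1 - 10))/((2*a)) = (a - 11)*(1/(2*a)) = (-11 + a)*(1/(2*a)) = (-11 + a)/(2*a))
V(-11)*(-105) - 129 = ((1/2)*(-11 - 11)/(-11))*(-105) - 129 = ((1/2)*(-1/11)*(-22))*(-105) - 129 = 1*(-105) - 129 = -105 - 129 = -234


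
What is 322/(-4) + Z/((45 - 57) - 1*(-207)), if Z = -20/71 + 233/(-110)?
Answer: -61308109/761475 ≈ -80.512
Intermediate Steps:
Z = -18743/7810 (Z = -20*1/71 + 233*(-1/110) = -20/71 - 233/110 = -18743/7810 ≈ -2.3999)
322/(-4) + Z/((45 - 57) - 1*(-207)) = 322/(-4) - 18743/(7810*((45 - 57) - 1*(-207))) = 322*(-1/4) - 18743/(7810*(-12 + 207)) = -161/2 - 18743/7810/195 = -161/2 - 18743/7810*1/195 = -161/2 - 18743/1522950 = -61308109/761475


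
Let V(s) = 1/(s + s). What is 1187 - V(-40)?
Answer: 94961/80 ≈ 1187.0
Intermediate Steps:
V(s) = 1/(2*s)
1187 - V(-40) = 1187 - 1/(2*(-40)) = 1187 - (-1)/(2*40) = 1187 - 1*(-1/80) = 1187 + 1/80 = 94961/80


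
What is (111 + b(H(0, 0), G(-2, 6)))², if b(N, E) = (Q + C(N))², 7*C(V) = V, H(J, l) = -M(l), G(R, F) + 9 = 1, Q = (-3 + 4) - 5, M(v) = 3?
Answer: 40960000/2401 ≈ 17060.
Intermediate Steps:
Q = -4 (Q = 1 - 5 = -4)
G(R, F) = -8 (G(R, F) = -9 + 1 = -8)
H(J, l) = -3 (H(J, l) = -1*3 = -3)
C(V) = V/7
b(N, E) = (-4 + N/7)²
(111 + b(H(0, 0), G(-2, 6)))² = (111 + (-28 - 3)²/49)² = (111 + (1/49)*(-31)²)² = (111 + (1/49)*961)² = (111 + 961/49)² = (6400/49)² = 40960000/2401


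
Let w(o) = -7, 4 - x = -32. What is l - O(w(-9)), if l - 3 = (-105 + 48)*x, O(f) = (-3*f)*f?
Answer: -1902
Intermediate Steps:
x = 36 (x = 4 - 1*(-32) = 4 + 32 = 36)
O(f) = -3*f²
l = -2049 (l = 3 + (-105 + 48)*36 = 3 - 57*36 = 3 - 2052 = -2049)
l - O(w(-9)) = -2049 - (-3)*(-7)² = -2049 - (-3)*49 = -2049 - 1*(-147) = -2049 + 147 = -1902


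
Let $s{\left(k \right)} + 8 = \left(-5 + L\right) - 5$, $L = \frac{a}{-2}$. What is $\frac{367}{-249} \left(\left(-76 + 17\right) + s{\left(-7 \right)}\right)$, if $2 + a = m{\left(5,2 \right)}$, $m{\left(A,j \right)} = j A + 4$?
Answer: $\frac{367}{3} \approx 122.33$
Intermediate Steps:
$m{\left(A,j \right)} = 4 + A j$ ($m{\left(A,j \right)} = A j + 4 = 4 + A j$)
$a = 12$ ($a = -2 + \left(4 + 5 \cdot 2\right) = -2 + \left(4 + 10\right) = -2 + 14 = 12$)
$L = -6$ ($L = \frac{12}{-2} = 12 \left(- \frac{1}{2}\right) = -6$)
$s{\left(k \right)} = -24$ ($s{\left(k \right)} = -8 - 16 = -24$)
$\frac{367}{-249} \left(\left(-76 + 17\right) + s{\left(-7 \right)}\right) = \frac{367}{-249} \left(\left(-76 + 17\right) - 24\right) = 367 \left(- \frac{1}{249}\right) \left(-59 - 24\right) = \left(- \frac{367}{249}\right) \left(-83\right) = \frac{367}{3}$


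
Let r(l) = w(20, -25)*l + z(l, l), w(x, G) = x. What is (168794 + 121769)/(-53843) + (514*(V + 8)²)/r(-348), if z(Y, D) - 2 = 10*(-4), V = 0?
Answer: -1902289601/188396657 ≈ -10.097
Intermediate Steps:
z(Y, D) = -38 (z(Y, D) = 2 + 10*(-4) = 2 - 40 = -38)
r(l) = -38 + 20*l (r(l) = 20*l - 38 = -38 + 20*l)
(168794 + 121769)/(-53843) + (514*(V + 8)²)/r(-348) = (168794 + 121769)/(-53843) + (514*(0 + 8)²)/(-38 + 20*(-348)) = 290563*(-1/53843) + (514*8²)/(-38 - 6960) = -290563/53843 + (514*64)/(-6998) = -290563/53843 + 32896*(-1/6998) = -290563/53843 - 16448/3499 = -1902289601/188396657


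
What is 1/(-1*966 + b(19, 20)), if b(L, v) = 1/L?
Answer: -19/18353 ≈ -0.0010353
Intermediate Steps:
1/(-1*966 + b(19, 20)) = 1/(-1*966 + 1/19) = 1/(-966 + 1/19) = 1/(-18353/19) = -19/18353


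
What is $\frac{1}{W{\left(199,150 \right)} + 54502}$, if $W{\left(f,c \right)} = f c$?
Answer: $\frac{1}{84352} \approx 1.1855 \cdot 10^{-5}$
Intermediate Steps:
$W{\left(f,c \right)} = c f$
$\frac{1}{W{\left(199,150 \right)} + 54502} = \frac{1}{150 \cdot 199 + 54502} = \frac{1}{29850 + 54502} = \frac{1}{84352}$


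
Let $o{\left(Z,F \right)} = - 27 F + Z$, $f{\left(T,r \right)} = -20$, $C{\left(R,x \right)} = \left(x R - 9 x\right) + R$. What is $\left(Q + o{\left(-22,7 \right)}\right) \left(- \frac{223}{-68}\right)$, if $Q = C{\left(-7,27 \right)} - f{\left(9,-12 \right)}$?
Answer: $- \frac{70245}{34} \approx -2066.0$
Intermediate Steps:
$C{\left(R,x \right)} = R - 9 x + R x$ ($C{\left(R,x \right)} = \left(R x - 9 x\right) + R = \left(- 9 x + R x\right) + R = R - 9 x + R x$)
$Q = -419$ ($Q = \left(-7 - 243 - 189\right) - -20 = \left(-7 - 243 - 189\right) + 20 = -439 + 20 = -419$)
$o{\left(Z,F \right)} = Z - 27 F$
$\left(Q + o{\left(-22,7 \right)}\right) \left(- \frac{223}{-68}\right) = \left(-419 - 211\right) \left(- \frac{223}{-68}\right) = \left(-419 - 211\right) \left(\left(-223\right) \left(- \frac{1}{68}\right)\right) = \left(-419 - 211\right) \frac{223}{68} = \left(-630\right) \frac{223}{68} = - \frac{70245}{34}$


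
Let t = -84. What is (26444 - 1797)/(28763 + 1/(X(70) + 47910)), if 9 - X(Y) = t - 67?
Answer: 1184781290/1382637411 ≈ 0.85690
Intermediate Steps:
X(Y) = 160 (X(Y) = 9 - (-84 - 67) = 9 - 1*(-151) = 9 + 151 = 160)
(26444 - 1797)/(28763 + 1/(X(70) + 47910)) = (26444 - 1797)/(28763 + 1/(160 + 47910)) = 24647/(28763 + 1/48070) = 24647/(1382637411/48070) = 24647*(48070/1382637411) = 1184781290/1382637411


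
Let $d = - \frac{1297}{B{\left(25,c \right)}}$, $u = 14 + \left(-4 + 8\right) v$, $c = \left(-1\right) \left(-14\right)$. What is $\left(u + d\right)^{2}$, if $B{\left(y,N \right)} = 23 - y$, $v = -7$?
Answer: $\frac{1610361}{4} \approx 4.0259 \cdot 10^{5}$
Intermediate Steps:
$c = 14$
$u = -14$ ($u = 14 + \left(-4 + 8\right) \left(-7\right) = 14 + 4 \left(-7\right) = 14 - 28 = -14$)
$d = \frac{1297}{2}$ ($d = - \frac{1297}{23 - 25} = - \frac{1297}{-2} = \left(-1297\right) \left(- \frac{1}{2}\right) = \frac{1297}{2} \approx 648.5$)
$\left(u + d\right)^{2} = \left(-14 + \frac{1297}{2}\right)^{2} = \left(\frac{1269}{2}\right)^{2} = \frac{1610361}{4}$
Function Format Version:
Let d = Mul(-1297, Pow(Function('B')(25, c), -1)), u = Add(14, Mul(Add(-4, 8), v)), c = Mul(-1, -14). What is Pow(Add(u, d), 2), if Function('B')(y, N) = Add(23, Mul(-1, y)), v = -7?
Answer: Rational(1610361, 4) ≈ 4.0259e+5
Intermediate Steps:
c = 14
u = -14 (u = Add(14, Mul(Add(-4, 8), -7)) = Add(14, Mul(4, -7)) = Add(14, -28) = -14)
d = Rational(1297, 2) (d = Mul(-1297, Pow(Add(23, Mul(-1, 25)), -1)) = Mul(-1297, Pow(Add(23, -25), -1)) = Mul(-1297, Pow(-2, -1)) = Mul(-1297, Rational(-1, 2)) = Rational(1297, 2) ≈ 648.50)
Pow(Add(u, d), 2) = Pow(Add(-14, Rational(1297, 2)), 2) = Pow(Rational(1269, 2), 2) = Rational(1610361, 4)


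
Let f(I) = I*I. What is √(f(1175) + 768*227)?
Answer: √1554961 ≈ 1247.0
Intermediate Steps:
f(I) = I²
√(f(1175) + 768*227) = √(1175² + 768*227) = √(1380625 + 174336) = √1554961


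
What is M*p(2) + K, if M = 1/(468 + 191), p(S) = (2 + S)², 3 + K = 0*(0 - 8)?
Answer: -1961/659 ≈ -2.9757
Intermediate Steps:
K = -3 (K = -3 + 0*(0 - 8) = -3 + 0*(-8) = -3 + 0 = -3)
M = 1/659 ≈ 0.0015175
M*p(2) + K = (2 + 2)²/659 - 3 = (1/659)*4² - 3 = (1/659)*16 - 3 = 16/659 - 3 = -1961/659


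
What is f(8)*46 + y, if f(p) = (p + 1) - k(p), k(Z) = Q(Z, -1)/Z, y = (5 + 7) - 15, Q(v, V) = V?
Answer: 1667/4 ≈ 416.75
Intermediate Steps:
y = -3 (y = 12 - 15 = -3)
k(Z) = -1/Z
f(p) = 1 + p + 1/p (f(p) = (p + 1) - (-1)/p = (1 + p) + 1/p = 1 + p + 1/p)
f(8)*46 + y = (1 + 8 + 1/8)*46 - 3 = (1 + 8 + ⅛)*46 - 3 = (73/8)*46 - 3 = 1679/4 - 3 = 1667/4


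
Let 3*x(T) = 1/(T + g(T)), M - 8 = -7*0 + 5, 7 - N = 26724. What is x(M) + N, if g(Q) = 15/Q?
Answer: -14747771/552 ≈ -26717.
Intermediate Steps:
N = -26717 (N = 7 - 1*26724 = 7 - 26724 = -26717)
M = 13 (M = 8 + (-7*0 + 5) = 8 + (0 + 5) = 8 + 5 = 13)
x(T) = 1/(3*(T + 15/T))
x(M) + N = (1/3)*13/(15 + 13**2) - 26717 = (1/3)*13/(15 + 169) - 26717 = (1/3)*13/184 - 26717 = (1/3)*13*(1/184) - 26717 = 13/552 - 26717 = -14747771/552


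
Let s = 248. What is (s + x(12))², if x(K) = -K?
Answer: 55696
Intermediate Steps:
(s + x(12))² = (248 - 1*12)² = (248 - 12)² = 236² = 55696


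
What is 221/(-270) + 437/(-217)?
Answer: -165947/58590 ≈ -2.8323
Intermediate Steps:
221/(-270) + 437/(-217) = 221*(-1/270) + 437*(-1/217) = -221/270 - 437/217 = -165947/58590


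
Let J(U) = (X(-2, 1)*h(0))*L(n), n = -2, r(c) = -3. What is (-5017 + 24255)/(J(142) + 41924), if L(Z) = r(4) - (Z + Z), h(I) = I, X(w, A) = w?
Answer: 9619/20962 ≈ 0.45888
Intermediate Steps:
L(Z) = -3 - 2*Z (L(Z) = -3 - (Z + Z) = -3 - 2*Z)
J(U) = 0 (J(U) = (-2*0)*(-3 - 2*(-2)) = 0*(-3 + 4) = 0*1 = 0)
(-5017 + 24255)/(J(142) + 41924) = (-5017 + 24255)/(0 + 41924) = 19238/41924 = 19238*(1/41924) = 9619/20962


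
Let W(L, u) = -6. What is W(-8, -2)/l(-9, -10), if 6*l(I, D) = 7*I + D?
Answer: 36/73 ≈ 0.49315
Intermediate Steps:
l(I, D) = D/6 + 7*I/6 (l(I, D) = (7*I + D)/6 = (D + 7*I)/6 = D/6 + 7*I/6)
W(-8, -2)/l(-9, -10) = -6/((⅙)*(-10) + (7/6)*(-9)) = -6/(-5/3 - 21/2) = -6/(-73/6) = -6/73*(-6) = 36/73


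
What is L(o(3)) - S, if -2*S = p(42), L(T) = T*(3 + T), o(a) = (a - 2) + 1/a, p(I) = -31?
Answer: -175/18 ≈ -9.7222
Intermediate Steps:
o(a) = -2 + a + 1/a (o(a) = (-2 + a) + 1/a = -2 + a + 1/a)
S = 31/2 (S = -1/2*(-31) = 31/2 ≈ 15.500)
L(o(3)) - S = (-2 + 3 + 1/3)*(3 + (-2 + 3 + 1/3)) - 1*31/2 = (-2 + 3 + 1/3)*(3 + (-2 + 3 + 1/3)) - 31/2 = 4*(3 + 4/3)/3 - 31/2 = (4/3)*(13/3) - 31/2 = 52/9 - 31/2 = -175/18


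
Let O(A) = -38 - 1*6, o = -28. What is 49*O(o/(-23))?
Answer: -2156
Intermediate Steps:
O(A) = -44 (O(A) = -38 - 6 = -44)
49*O(o/(-23)) = 49*(-44) = -2156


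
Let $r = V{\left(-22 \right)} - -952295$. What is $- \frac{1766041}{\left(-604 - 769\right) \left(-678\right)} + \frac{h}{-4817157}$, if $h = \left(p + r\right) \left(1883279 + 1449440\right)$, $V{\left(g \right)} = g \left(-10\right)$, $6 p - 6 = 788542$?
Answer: $- \frac{3362831731605502015}{4484262548358} \approx -7.4992 \cdot 10^{5}$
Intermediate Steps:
$p = \frac{394274}{3}$ ($p = 1 + \frac{1}{6} \cdot 788542 = 1 + \frac{394271}{3} = \frac{394274}{3} \approx 1.3142 \cdot 10^{5}$)
$V{\left(g \right)} = - 10 g$
$r = 952515$ ($r = \left(-10\right) \left(-22\right) - -952295 = 220 + 952295 = 952515$)
$h = \frac{10837398965861}{3}$ ($h = \left(\frac{394274}{3} + 952515\right) \left(1883279 + 1449440\right) = \frac{3251819}{3} \cdot 3332719 = \frac{10837398965861}{3} \approx 3.6125 \cdot 10^{12}$)
$- \frac{1766041}{\left(-604 - 769\right) \left(-678\right)} + \frac{h}{-4817157} = - \frac{1766041}{\left(-604 - 769\right) \left(-678\right)} + \frac{10837398965861}{3 \left(-4817157\right)} = - \frac{1766041}{\left(-1373\right) \left(-678\right)} + \frac{10837398965861}{3} \left(- \frac{1}{4817157}\right) = - \frac{1766041}{930894} - \frac{10837398965861}{14451471} = - \frac{3362831731605502015}{4484262548358}$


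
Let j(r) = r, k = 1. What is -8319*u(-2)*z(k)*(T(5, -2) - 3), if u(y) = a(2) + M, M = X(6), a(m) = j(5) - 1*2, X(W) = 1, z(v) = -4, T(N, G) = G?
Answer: -665520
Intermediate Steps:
a(m) = 3 (a(m) = 5 - 1*2 = 5 - 2 = 3)
M = 1
u(y) = 4 (u(y) = 3 + 1 = 4)
-8319*u(-2)*z(k)*(T(5, -2) - 3) = -33276*(-4*(-2 - 3)) = -33276*(-4*(-5)) = -33276*20 = -8319*80 = -665520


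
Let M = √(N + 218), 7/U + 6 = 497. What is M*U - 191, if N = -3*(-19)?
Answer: -191 + 35*√11/491 ≈ -190.76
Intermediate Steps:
U = 7/491 (U = 7/(-6 + 497) = 7/491 ≈ 0.014257)
N = 57
M = 5*√11 (M = √(57 + 218) = √275 = 5*√11 ≈ 16.583)
M*U - 191 = (5*√11)*(7/491) - 191 = 35*√11/491 - 191 = -191 + 35*√11/491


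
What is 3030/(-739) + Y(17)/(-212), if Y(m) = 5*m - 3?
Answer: -351479/78334 ≈ -4.4869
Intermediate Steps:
Y(m) = -3 + 5*m
3030/(-739) + Y(17)/(-212) = 3030/(-739) + (-3 + 5*17)/(-212) = 3030*(-1/739) + (-3 + 85)*(-1/212) = -3030/739 + 82*(-1/212) = -3030/739 - 41/106 = -351479/78334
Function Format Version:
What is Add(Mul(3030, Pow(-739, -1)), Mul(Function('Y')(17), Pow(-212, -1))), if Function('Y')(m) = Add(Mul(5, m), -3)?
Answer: Rational(-351479, 78334) ≈ -4.4869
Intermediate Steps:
Function('Y')(m) = Add(-3, Mul(5, m))
Add(Mul(3030, Pow(-739, -1)), Mul(Function('Y')(17), Pow(-212, -1))) = Add(Mul(3030, Pow(-739, -1)), Mul(Add(-3, Mul(5, 17)), Pow(-212, -1))) = Add(Mul(3030, Rational(-1, 739)), Mul(Add(-3, 85), Rational(-1, 212))) = Add(Rational(-3030, 739), Mul(82, Rational(-1, 212))) = Add(Rational(-3030, 739), Rational(-41, 106)) = Rational(-351479, 78334)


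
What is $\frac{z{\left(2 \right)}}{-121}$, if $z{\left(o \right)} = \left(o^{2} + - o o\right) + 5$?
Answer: $- \frac{5}{121} \approx -0.041322$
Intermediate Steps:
$z{\left(o \right)} = 5$ ($z{\left(o \right)} = \left(o^{2} - o^{2}\right) + 5 = 0 + 5 = 5$)
$\frac{z{\left(2 \right)}}{-121} = \frac{1}{-121} \cdot 5 = \left(- \frac{1}{121}\right) 5 = - \frac{5}{121}$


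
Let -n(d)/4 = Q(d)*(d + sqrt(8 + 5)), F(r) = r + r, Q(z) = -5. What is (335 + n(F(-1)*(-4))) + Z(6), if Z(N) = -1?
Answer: 494 + 20*sqrt(13) ≈ 566.11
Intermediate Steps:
F(r) = 2*r
n(d) = 20*d + 20*sqrt(13) (n(d) = -(-20)*(d + sqrt(8 + 5)) = -(-20)*(d + sqrt(13)) = -4*(-5*d - 5*sqrt(13)) = 20*d + 20*sqrt(13))
(335 + n(F(-1)*(-4))) + Z(6) = (335 + (20*((2*(-1))*(-4)) + 20*sqrt(13))) - 1 = (335 + (20*(-2*(-4)) + 20*sqrt(13))) - 1 = (335 + (20*8 + 20*sqrt(13))) - 1 = (335 + (160 + 20*sqrt(13))) - 1 = (495 + 20*sqrt(13)) - 1 = 494 + 20*sqrt(13)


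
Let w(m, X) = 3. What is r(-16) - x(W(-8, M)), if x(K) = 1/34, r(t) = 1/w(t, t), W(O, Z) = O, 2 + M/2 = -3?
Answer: 31/102 ≈ 0.30392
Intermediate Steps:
M = -10 (M = -4 + 2*(-3) = -4 - 6 = -10)
r(t) = ⅓ (r(t) = 1/3 = ⅓)
x(K) = 1/34
r(-16) - x(W(-8, M)) = ⅓ - 1*1/34 = ⅓ - 1/34 = 31/102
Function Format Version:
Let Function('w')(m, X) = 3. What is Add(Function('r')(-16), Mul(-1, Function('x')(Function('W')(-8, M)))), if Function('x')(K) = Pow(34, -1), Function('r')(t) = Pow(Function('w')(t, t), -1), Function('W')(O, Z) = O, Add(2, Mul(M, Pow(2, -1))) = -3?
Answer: Rational(31, 102) ≈ 0.30392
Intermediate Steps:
M = -10 (M = Add(-4, Mul(2, -3)) = Add(-4, -6) = -10)
Function('r')(t) = Rational(1, 3) (Function('r')(t) = Pow(3, -1) = Rational(1, 3))
Function('x')(K) = Rational(1, 34)
Add(Function('r')(-16), Mul(-1, Function('x')(Function('W')(-8, M)))) = Add(Rational(1, 3), Mul(-1, Rational(1, 34))) = Add(Rational(1, 3), Rational(-1, 34)) = Rational(31, 102)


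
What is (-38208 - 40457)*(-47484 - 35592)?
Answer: 6535173540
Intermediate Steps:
(-38208 - 40457)*(-47484 - 35592) = -78665*(-83076) = 6535173540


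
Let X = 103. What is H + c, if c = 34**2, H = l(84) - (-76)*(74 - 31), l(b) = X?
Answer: 4527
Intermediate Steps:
l(b) = 103
H = 3371 (H = 103 - (-76)*(74 - 31) = 103 - (-76)*43 = 103 - 1*(-3268) = 103 + 3268 = 3371)
c = 1156
H + c = 3371 + 1156 = 4527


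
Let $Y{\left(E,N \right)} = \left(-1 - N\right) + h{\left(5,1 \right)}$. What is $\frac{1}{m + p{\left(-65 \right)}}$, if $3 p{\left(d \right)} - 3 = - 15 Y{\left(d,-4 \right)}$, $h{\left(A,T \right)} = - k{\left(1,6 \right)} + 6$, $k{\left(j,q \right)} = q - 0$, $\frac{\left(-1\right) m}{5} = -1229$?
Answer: $\frac{1}{6131} \approx 0.00016311$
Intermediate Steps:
$m = 6145$ ($m = \left(-5\right) \left(-1229\right) = 6145$)
$k{\left(j,q \right)} = q$ ($k{\left(j,q \right)} = q + 0 = q$)
$h{\left(A,T \right)} = 0$ ($h{\left(A,T \right)} = \left(-1\right) 6 + 6 = -6 + 6 = 0$)
$Y{\left(E,N \right)} = -1 - N$ ($Y{\left(E,N \right)} = \left(-1 - N\right) + 0 = -1 - N$)
$p{\left(d \right)} = -14$ ($p{\left(d \right)} = 1 + \frac{\left(-15\right) \left(-1 - -4\right)}{3} = 1 + \frac{\left(-15\right) \left(-1 + 4\right)}{3} = 1 + \frac{\left(-15\right) 3}{3} = 1 + \frac{1}{3} \left(-45\right) = 1 - 15 = -14$)
$\frac{1}{m + p{\left(-65 \right)}} = \frac{1}{6145 - 14} = \frac{1}{6131}$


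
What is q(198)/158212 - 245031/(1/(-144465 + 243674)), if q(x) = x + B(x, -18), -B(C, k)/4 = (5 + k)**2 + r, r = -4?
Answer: -1923009941572005/79106 ≈ -2.4309e+10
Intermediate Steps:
B(C, k) = 16 - 4*(5 + k)**2 (B(C, k) = -4*((5 + k)**2 - 4) = -4*(-4 + (5 + k)**2) = 16 - 4*(5 + k)**2)
q(x) = -660 + x (q(x) = x + (16 - 4*(5 - 18)**2) = x + (16 - 4*(-13)**2) = x + (16 - 4*169) = x + (16 - 676) = x - 660 = -660 + x)
q(198)/158212 - 245031/(1/(-144465 + 243674)) = (-660 + 198)/158212 - 245031/(1/(-144465 + 243674)) = -462*1/158212 - 245031/(1/99209) = -231/79106 - 245031/1/99209 = -231/79106 - 245031*99209 = -231/79106 - 24309280479 = -1923009941572005/79106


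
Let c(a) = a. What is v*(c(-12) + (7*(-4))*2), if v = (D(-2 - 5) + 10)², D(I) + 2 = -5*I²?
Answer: -3819492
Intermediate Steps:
D(I) = -2 - 5*I²
v = 56169 (v = ((-2 - 5*(-2 - 5)²) + 10)² = ((-2 - 5*(-7)²) + 10)² = ((-2 - 5*49) + 10)² = ((-2 - 245) + 10)² = (-247 + 10)² = (-237)² = 56169)
v*(c(-12) + (7*(-4))*2) = 56169*(-12 + (7*(-4))*2) = 56169*(-12 - 28*2) = 56169*(-12 - 56) = 56169*(-68) = -3819492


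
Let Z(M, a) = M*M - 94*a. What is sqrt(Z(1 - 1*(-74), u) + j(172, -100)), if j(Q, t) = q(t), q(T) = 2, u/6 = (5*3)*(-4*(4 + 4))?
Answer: sqrt(276347) ≈ 525.69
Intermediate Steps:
u = -2880 (u = 6*((5*3)*(-4*(4 + 4))) = 6*(15*(-4*8)) = 6*(15*(-32)) = 6*(-480) = -2880)
j(Q, t) = 2
Z(M, a) = M**2 - 94*a
sqrt(Z(1 - 1*(-74), u) + j(172, -100)) = sqrt(((1 - 1*(-74))**2 - 94*(-2880)) + 2) = sqrt(((1 + 74)**2 + 270720) + 2) = sqrt((75**2 + 270720) + 2) = sqrt((5625 + 270720) + 2) = sqrt(276345 + 2) = sqrt(276347)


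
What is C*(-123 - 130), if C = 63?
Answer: -15939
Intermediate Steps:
C*(-123 - 130) = 63*(-123 - 130) = 63*(-253) = -15939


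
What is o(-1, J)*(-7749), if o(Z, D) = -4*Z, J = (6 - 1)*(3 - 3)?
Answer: -30996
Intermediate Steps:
J = 0 (J = 5*0 = 0)
o(-1, J)*(-7749) = -4*(-1)*(-7749) = 4*(-7749) = -30996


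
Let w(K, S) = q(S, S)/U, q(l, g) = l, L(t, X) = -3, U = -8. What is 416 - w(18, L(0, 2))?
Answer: 3325/8 ≈ 415.63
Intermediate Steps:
w(K, S) = -S/8 (w(K, S) = S/(-8) = S*(-1/8) = -S/8)
416 - w(18, L(0, 2)) = 416 - (-1)*(-3)/8 = 416 - 1*3/8 = 416 - 3/8 = 3325/8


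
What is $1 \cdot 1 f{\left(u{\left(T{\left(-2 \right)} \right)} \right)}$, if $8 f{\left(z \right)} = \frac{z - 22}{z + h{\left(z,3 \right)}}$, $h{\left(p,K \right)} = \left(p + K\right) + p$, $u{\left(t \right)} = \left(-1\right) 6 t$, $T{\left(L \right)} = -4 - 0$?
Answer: $\frac{1}{300} \approx 0.0033333$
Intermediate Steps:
$T{\left(L \right)} = -4$ ($T{\left(L \right)} = -4 + 0 = -4$)
$u{\left(t \right)} = - 6 t$
$h{\left(p,K \right)} = K + 2 p$ ($h{\left(p,K \right)} = \left(K + p\right) + p = K + 2 p$)
$f{\left(z \right)} = \frac{-22 + z}{8 \left(3 + 3 z\right)}$ ($f{\left(z \right)} = \frac{\left(z - 22\right) \frac{1}{z + \left(3 + 2 z\right)}}{8} = \frac{\left(-22 + z\right) \frac{1}{3 + 3 z}}{8} = \frac{\frac{1}{3 + 3 z} \left(-22 + z\right)}{8} = \frac{-22 + z}{8 \left(3 + 3 z\right)}$)
$1 \cdot 1 f{\left(u{\left(T{\left(-2 \right)} \right)} \right)} = 1 \cdot 1 \frac{-22 - -24}{24 \left(1 - -24\right)} = 1 \frac{-22 + 24}{24 \left(1 + 24\right)} = 1 \cdot \frac{1}{24} \cdot \frac{1}{25} \cdot 2 = 1 \cdot \frac{1}{300} = \frac{1}{300}$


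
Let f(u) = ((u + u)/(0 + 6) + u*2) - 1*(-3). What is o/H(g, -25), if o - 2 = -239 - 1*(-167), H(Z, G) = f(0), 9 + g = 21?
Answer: -70/3 ≈ -23.333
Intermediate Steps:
f(u) = 3 + 7*u/3 (f(u) = ((2*u)/6 + 2*u) + 3 = ((2*u)*(⅙) + 2*u) + 3 = (u/3 + 2*u) + 3 = 7*u/3 + 3 = 3 + 7*u/3)
g = 12 (g = -9 + 21 = 12)
H(Z, G) = 3 (H(Z, G) = 3 + (7/3)*0 = 3 + 0 = 3)
o = -70 (o = 2 + (-239 - 1*(-167)) = 2 + (-239 + 167) = 2 - 72 = -70)
o/H(g, -25) = -70/3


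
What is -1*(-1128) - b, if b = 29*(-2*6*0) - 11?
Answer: 1139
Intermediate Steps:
b = -11 (b = 29*(-12*0) - 11 = 29*0 - 11 = 0 - 11 = -11)
-1*(-1128) - b = -1*(-1128) - 1*(-11) = 1128 + 11 = 1139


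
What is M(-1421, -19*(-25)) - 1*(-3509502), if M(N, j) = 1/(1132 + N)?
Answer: 1014246077/289 ≈ 3.5095e+6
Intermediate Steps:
M(-1421, -19*(-25)) - 1*(-3509502) = 1/(1132 - 1421) - 1*(-3509502) = 1/(-289) + 3509502 = -1/289 + 3509502 = 1014246077/289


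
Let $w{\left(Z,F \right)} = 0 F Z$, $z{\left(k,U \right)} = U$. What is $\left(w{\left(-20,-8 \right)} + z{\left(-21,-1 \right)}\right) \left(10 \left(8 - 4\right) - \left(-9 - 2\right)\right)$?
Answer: $-51$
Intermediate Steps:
$w{\left(Z,F \right)} = 0$ ($w{\left(Z,F \right)} = 0 Z = 0$)
$\left(w{\left(-20,-8 \right)} + z{\left(-21,-1 \right)}\right) \left(10 \left(8 - 4\right) - \left(-9 - 2\right)\right) = \left(0 - 1\right) \left(10 \left(8 - 4\right) - \left(-9 - 2\right)\right) = - (10 \cdot 4 - -11) = - (40 + 11) = \left(-1\right) 51 = -51$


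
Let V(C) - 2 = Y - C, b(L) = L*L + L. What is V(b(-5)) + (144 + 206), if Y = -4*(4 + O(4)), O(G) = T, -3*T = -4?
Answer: 932/3 ≈ 310.67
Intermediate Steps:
T = 4/3 (T = -1/3*(-4) = 4/3 ≈ 1.3333)
O(G) = 4/3
b(L) = L + L**2 (b(L) = L**2 + L = L + L**2)
Y = -64/3 (Y = -4*(4 + 4/3) = -4*16/3 = -64/3 ≈ -21.333)
V(C) = -58/3 - C (V(C) = 2 + (-64/3 - C) = -58/3 - C)
V(b(-5)) + (144 + 206) = (-58/3 - (-5)*(1 - 5)) + (144 + 206) = (-58/3 - (-5)*(-4)) + 350 = (-58/3 - 1*20) + 350 = (-58/3 - 20) + 350 = -118/3 + 350 = 932/3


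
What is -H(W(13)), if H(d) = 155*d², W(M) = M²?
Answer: -4426955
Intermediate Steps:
-H(W(13)) = -155*(13²)² = -155*169² = -155*28561 = -1*4426955 = -4426955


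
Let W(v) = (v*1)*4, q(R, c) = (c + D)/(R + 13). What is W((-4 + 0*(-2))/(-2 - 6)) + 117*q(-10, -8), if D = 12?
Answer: 158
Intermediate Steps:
q(R, c) = (12 + c)/(13 + R) (q(R, c) = (c + 12)/(R + 13) = (12 + c)/(13 + R))
W(v) = 4*v (W(v) = v*4 = 4*v)
W((-4 + 0*(-2))/(-2 - 6)) + 117*q(-10, -8) = 4*((-4 + 0*(-2))/(-2 - 6)) + 117*((12 - 8)/(13 - 10)) = 4*((-4 + 0)/(-8)) + 117*(4/3) = 4*(-4*(-⅛)) + 117*((⅓)*4) = 4*(½) + 117*(4/3) = 2 + 156 = 158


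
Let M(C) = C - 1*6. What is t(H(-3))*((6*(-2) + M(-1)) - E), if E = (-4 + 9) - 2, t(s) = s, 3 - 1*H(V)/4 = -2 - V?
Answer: -176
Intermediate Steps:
H(V) = 20 + 4*V (H(V) = 12 - 4*(-2 - V) = 12 + (8 + 4*V) = 20 + 4*V)
M(C) = -6 + C (M(C) = C - 6 = -6 + C)
E = 3 (E = 5 - 2 = 3)
t(H(-3))*((6*(-2) + M(-1)) - E) = (20 + 4*(-3))*((6*(-2) + (-6 - 1)) - 1*3) = (20 - 12)*((-12 - 7) - 3) = 8*(-19 - 3) = 8*(-22) = -176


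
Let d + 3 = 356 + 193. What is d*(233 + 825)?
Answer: 577668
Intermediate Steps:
d = 546 (d = -3 + (356 + 193) = -3 + 549 = 546)
d*(233 + 825) = 546*(233 + 825) = 546*1058 = 577668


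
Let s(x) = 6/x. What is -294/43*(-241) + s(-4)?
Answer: 141579/86 ≈ 1646.3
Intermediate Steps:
-294/43*(-241) + s(-4) = -294/43*(-241) + 6/(-4) = -294*1/43*(-241) + 6*(-¼) = -294/43*(-241) - 3/2 = 70854/43 - 3/2 = 141579/86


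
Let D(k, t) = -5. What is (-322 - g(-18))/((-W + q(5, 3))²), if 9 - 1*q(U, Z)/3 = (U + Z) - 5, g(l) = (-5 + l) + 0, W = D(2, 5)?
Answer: -13/23 ≈ -0.56522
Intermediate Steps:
W = -5
g(l) = -5 + l
q(U, Z) = 42 - 3*U - 3*Z (q(U, Z) = 27 - 3*((U + Z) - 5) = 27 - 3*(-5 + U + Z) = 27 + (15 - 3*U - 3*Z) = 42 - 3*U - 3*Z)
(-322 - g(-18))/((-W + q(5, 3))²) = (-322 - (-5 - 18))/((-1*(-5) + (42 - 3*5 - 3*3))²) = (-322 - 1*(-23))/((5 + (42 - 15 - 9))²) = (-322 + 23)/((5 + 18)²) = -299/(23²) = -299/529 = -299*1/529 = -13/23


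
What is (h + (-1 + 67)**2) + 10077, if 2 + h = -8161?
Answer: 6270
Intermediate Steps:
h = -8163 (h = -2 - 8161 = -8163)
(h + (-1 + 67)**2) + 10077 = (-8163 + (-1 + 67)**2) + 10077 = (-8163 + 66**2) + 10077 = (-8163 + 4356) + 10077 = -3807 + 10077 = 6270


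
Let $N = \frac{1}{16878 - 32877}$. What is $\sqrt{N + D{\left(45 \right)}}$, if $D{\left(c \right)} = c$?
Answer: $\frac{\sqrt{11518544046}}{15999} \approx 6.7082$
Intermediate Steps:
$N = - \frac{1}{15999}$ ($N = \frac{1}{-15999} = - \frac{1}{15999} \approx -6.2504 \cdot 10^{-5}$)
$\sqrt{N + D{\left(45 \right)}} = \sqrt{- \frac{1}{15999} + 45} = \sqrt{\frac{719954}{15999}} = \frac{\sqrt{11518544046}}{15999}$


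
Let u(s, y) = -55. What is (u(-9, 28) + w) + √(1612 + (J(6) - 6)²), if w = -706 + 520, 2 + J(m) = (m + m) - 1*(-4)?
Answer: -241 + 2*√419 ≈ -200.06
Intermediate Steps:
J(m) = 2 + 2*m (J(m) = -2 + ((m + m) - 1*(-4)) = -2 + (2*m + 4) = -2 + (4 + 2*m) = 2 + 2*m)
w = -186
(u(-9, 28) + w) + √(1612 + (J(6) - 6)²) = (-55 - 186) + √(1612 + ((2 + 2*6) - 6)²) = -241 + √(1612 + ((2 + 12) - 6)²) = -241 + √(1612 + (14 - 6)²) = -241 + √(1612 + 8²) = -241 + √(1612 + 64) = -241 + √1676 = -241 + 2*√419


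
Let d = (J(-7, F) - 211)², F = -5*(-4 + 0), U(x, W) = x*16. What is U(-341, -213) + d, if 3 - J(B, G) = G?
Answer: 46528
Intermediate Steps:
U(x, W) = 16*x
F = 20 (F = -5*(-4) = 20)
J(B, G) = 3 - G
d = 51984 (d = ((3 - 1*20) - 211)² = ((3 - 20) - 211)² = (-17 - 211)² = (-228)² = 51984)
U(-341, -213) + d = 16*(-341) + 51984 = -5456 + 51984 = 46528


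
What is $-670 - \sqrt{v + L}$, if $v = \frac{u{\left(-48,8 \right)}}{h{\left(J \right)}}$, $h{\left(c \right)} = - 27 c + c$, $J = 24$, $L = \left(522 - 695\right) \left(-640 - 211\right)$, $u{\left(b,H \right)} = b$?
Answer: $-670 - \frac{10 \sqrt{248807}}{13} \approx -1053.7$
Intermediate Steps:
$L = 147223$ ($L = \left(-173\right) \left(-851\right) = 147223$)
$h{\left(c \right)} = - 26 c$
$v = \frac{1}{13}$ ($v = - \frac{48}{\left(-26\right) 24} = - \frac{48}{-624} = \left(-48\right) \left(- \frac{1}{624}\right) = \frac{1}{13} \approx 0.076923$)
$-670 - \sqrt{v + L} = -670 - \sqrt{\frac{1}{13} + 147223} = -670 - \sqrt{\frac{1913900}{13}} = -670 - \frac{10 \sqrt{248807}}{13}$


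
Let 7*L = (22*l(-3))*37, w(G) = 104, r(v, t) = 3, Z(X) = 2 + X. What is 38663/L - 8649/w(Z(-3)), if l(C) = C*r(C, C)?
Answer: -45754619/380952 ≈ -120.11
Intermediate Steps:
l(C) = 3*C (l(C) = C*3 = 3*C)
L = -7326/7 (L = ((22*(3*(-3)))*37)/7 = ((22*(-9))*37)/7 = (-198*37)/7 = (⅐)*(-7326) = -7326/7 ≈ -1046.6)
38663/L - 8649/w(Z(-3)) = 38663/(-7326/7) - 8649/104 = 38663*(-7/7326) - 8649*1/104 = -270641/7326 - 8649/104 = -45754619/380952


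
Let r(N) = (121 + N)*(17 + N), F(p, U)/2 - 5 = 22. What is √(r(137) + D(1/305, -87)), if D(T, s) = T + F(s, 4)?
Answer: 23*√6996395/305 ≈ 199.46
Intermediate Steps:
F(p, U) = 54 (F(p, U) = 10 + 2*22 = 10 + 44 = 54)
D(T, s) = 54 + T (D(T, s) = T + 54 = 54 + T)
r(N) = (17 + N)*(121 + N)
√(r(137) + D(1/305, -87)) = √((2057 + 137² + 138*137) + (54 + 1/305)) = √((2057 + 18769 + 18906) + (54 + 1/305)) = √(39732 + 16471/305) = √(12134731/305) = 23*√6996395/305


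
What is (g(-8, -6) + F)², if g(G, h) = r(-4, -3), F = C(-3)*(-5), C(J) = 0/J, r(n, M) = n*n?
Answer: 256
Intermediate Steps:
r(n, M) = n²
C(J) = 0
F = 0 (F = 0*(-5) = 0)
g(G, h) = 16 (g(G, h) = (-4)² = 16)
(g(-8, -6) + F)² = (16 + 0)² = 16² = 256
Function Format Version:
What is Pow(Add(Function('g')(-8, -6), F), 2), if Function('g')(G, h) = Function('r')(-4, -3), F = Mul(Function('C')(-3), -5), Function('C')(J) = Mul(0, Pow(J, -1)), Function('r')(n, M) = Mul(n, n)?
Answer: 256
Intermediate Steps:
Function('r')(n, M) = Pow(n, 2)
Function('C')(J) = 0
F = 0 (F = Mul(0, -5) = 0)
Function('g')(G, h) = 16 (Function('g')(G, h) = Pow(-4, 2) = 16)
Pow(Add(Function('g')(-8, -6), F), 2) = Pow(Add(16, 0), 2) = Pow(16, 2) = 256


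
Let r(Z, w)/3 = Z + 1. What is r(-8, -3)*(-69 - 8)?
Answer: 1617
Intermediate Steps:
r(Z, w) = 3 + 3*Z (r(Z, w) = 3*(Z + 1) = 3*(1 + Z) = 3 + 3*Z)
r(-8, -3)*(-69 - 8) = (3 + 3*(-8))*(-69 - 8) = (3 - 24)*(-77) = -21*(-77) = 1617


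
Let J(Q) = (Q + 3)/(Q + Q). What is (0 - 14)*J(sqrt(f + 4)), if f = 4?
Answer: -7 - 21*sqrt(2)/4 ≈ -14.425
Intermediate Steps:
J(Q) = (3 + Q)/(2*Q) (J(Q) = (3 + Q)/((2*Q)) = (3 + Q)*(1/(2*Q)) = (3 + Q)/(2*Q))
(0 - 14)*J(sqrt(f + 4)) = (0 - 14)*((3 + sqrt(4 + 4))/(2*(sqrt(4 + 4)))) = -7*(3 + sqrt(8))/(sqrt(8)) = -7*(3 + 2*sqrt(2))/(2*sqrt(2)) = -7*sqrt(2)/4*(3 + 2*sqrt(2)) = -7*sqrt(2)*(3 + 2*sqrt(2))/4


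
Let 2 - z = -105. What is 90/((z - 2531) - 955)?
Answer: -90/3379 ≈ -0.026635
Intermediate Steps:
z = 107 (z = 2 - 1*(-105) = 2 + 105 = 107)
90/((z - 2531) - 955) = 90/((107 - 2531) - 955) = 90/(-2424 - 955) = 90/(-3379) = 90*(-1/3379) = -90/3379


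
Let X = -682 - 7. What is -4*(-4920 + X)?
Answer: 22436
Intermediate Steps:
X = -689
-4*(-4920 + X) = -4*(-4920 - 689) = -4*(-5609) = 22436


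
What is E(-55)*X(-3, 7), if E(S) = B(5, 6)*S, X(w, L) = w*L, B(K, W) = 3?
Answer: 3465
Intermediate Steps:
X(w, L) = L*w
E(S) = 3*S
E(-55)*X(-3, 7) = (3*(-55))*(7*(-3)) = -165*(-21) = 3465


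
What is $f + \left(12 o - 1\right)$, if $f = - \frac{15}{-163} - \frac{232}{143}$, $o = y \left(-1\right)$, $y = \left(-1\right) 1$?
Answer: $\frac{220728}{23309} \approx 9.4697$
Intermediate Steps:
$y = -1$
$o = 1$ ($o = \left(-1\right) \left(-1\right) = 1$)
$f = - \frac{35671}{23309}$ ($f = \left(-15\right) \left(- \frac{1}{163}\right) - \frac{232}{143} = \frac{15}{163} - \frac{232}{143} = - \frac{35671}{23309} \approx -1.5304$)
$f + \left(12 o - 1\right) = - \frac{35671}{23309} + \left(12 \cdot 1 - 1\right) = - \frac{35671}{23309} + \left(12 - 1\right) = - \frac{35671}{23309} + 11 = \frac{220728}{23309}$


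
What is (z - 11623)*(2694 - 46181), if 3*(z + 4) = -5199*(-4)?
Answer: 204171465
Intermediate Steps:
z = 6928 (z = -4 + (-5199*(-4))/3 = -4 + (1/3)*20796 = -4 + 6932 = 6928)
(z - 11623)*(2694 - 46181) = (6928 - 11623)*(2694 - 46181) = -4695*(-43487) = 204171465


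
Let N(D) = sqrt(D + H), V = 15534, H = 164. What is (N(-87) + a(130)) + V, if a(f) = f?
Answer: 15664 + sqrt(77) ≈ 15673.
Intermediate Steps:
N(D) = sqrt(164 + D) (N(D) = sqrt(D + 164) = sqrt(164 + D))
(N(-87) + a(130)) + V = (sqrt(164 - 87) + 130) + 15534 = (sqrt(77) + 130) + 15534 = (130 + sqrt(77)) + 15534 = 15664 + sqrt(77)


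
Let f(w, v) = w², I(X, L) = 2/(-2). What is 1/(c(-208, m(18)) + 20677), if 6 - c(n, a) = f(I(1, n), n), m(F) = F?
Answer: 1/20682 ≈ 4.8351e-5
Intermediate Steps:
I(X, L) = -1 (I(X, L) = 2*(-½) = -1)
c(n, a) = 5 (c(n, a) = 6 - 1*(-1)² = 6 - 1*1 = 6 - 1 = 5)
1/(c(-208, m(18)) + 20677) = 1/(5 + 20677) = 1/20682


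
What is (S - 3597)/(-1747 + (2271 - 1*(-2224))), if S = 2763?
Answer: -139/458 ≈ -0.30349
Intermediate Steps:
(S - 3597)/(-1747 + (2271 - 1*(-2224))) = (2763 - 3597)/(-1747 + (2271 - 1*(-2224))) = -834/(-1747 + (2271 + 2224)) = -834/(-1747 + 4495) = -834/2748 = -834*1/2748 = -139/458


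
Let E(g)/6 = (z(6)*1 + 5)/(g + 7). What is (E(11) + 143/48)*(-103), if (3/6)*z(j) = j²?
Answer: -141625/48 ≈ -2950.5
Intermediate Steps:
z(j) = 2*j²
E(g) = 462/(7 + g) (E(g) = 6*(((2*6²)*1 + 5)/(g + 7)) = 6*(((2*36)*1 + 5)/(7 + g)) = 6*((72*1 + 5)/(7 + g)) = 6*((72 + 5)/(7 + g)) = 6*(77/(7 + g)) = 462/(7 + g))
(E(11) + 143/48)*(-103) = (462/(7 + 11) + 143/48)*(-103) = (462/18 + 143*(1/48))*(-103) = (462*(1/18) + 143/48)*(-103) = (77/3 + 143/48)*(-103) = (1375/48)*(-103) = -141625/48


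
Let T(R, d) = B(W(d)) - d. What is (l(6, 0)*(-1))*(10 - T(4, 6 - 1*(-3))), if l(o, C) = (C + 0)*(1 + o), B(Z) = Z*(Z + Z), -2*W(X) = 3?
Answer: 0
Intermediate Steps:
W(X) = -3/2 (W(X) = -½*3 = -3/2)
B(Z) = 2*Z² (B(Z) = Z*(2*Z) = 2*Z²)
l(o, C) = C*(1 + o)
T(R, d) = 9/2 - d (T(R, d) = 2*(-3/2)² - d = 2*(9/4) - d = 9/2 - d)
(l(6, 0)*(-1))*(10 - T(4, 6 - 1*(-3))) = ((0*(1 + 6))*(-1))*(10 - (9/2 - (6 - 1*(-3)))) = ((0*7)*(-1))*(10 - (9/2 - (6 + 3))) = (0*(-1))*(10 - (9/2 - 1*9)) = 0*(10 - (9/2 - 9)) = 0*(10 - 1*(-9/2)) = 0*(10 + 9/2) = 0*(29/2) = 0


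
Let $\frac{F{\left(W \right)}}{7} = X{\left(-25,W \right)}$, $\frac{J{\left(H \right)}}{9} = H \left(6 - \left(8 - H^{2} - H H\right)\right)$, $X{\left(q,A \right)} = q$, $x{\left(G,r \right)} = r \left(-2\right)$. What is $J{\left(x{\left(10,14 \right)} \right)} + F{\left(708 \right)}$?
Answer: $-394807$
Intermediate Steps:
$x{\left(G,r \right)} = - 2 r$
$J{\left(H \right)} = 9 H \left(-2 + 2 H^{2}\right)$ ($J{\left(H \right)} = 9 H \left(6 - \left(8 - H^{2} - H H\right)\right) = 9 H \left(6 + \left(\left(H^{2} + H^{2}\right) - 8\right)\right) = 9 H \left(6 + \left(2 H^{2} - 8\right)\right) = 9 H \left(6 + \left(-8 + 2 H^{2}\right)\right) = 9 H \left(-2 + 2 H^{2}\right)$)
$F{\left(W \right)} = -175$ ($F{\left(W \right)} = 7 \left(-25\right) = -175$)
$J{\left(x{\left(10,14 \right)} \right)} + F{\left(708 \right)} = 18 \left(\left(-2\right) 14\right) \left(-1 + \left(\left(-2\right) 14\right)^{2}\right) - 175 = 18 \left(-28\right) \left(-1 + \left(-28\right)^{2}\right) - 175 = 18 \left(-28\right) \left(-1 + 784\right) - 175 = 18 \left(-28\right) 783 - 175 = -394632 - 175 = -394807$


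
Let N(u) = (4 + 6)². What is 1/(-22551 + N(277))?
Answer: -1/22451 ≈ -4.4541e-5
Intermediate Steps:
N(u) = 100 (N(u) = 10² = 100)
1/(-22551 + N(277)) = 1/(-22551 + 100) = 1/(-22451) = -1/22451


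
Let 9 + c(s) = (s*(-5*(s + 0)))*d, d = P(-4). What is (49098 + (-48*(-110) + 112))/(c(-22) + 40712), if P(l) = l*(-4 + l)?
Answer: -54490/36737 ≈ -1.4832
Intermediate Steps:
d = 32 (d = -4*(-4 - 4) = -4*(-8) = 32)
c(s) = -9 - 160*s² (c(s) = -9 + (s*(-5*(s + 0)))*32 = -9 + (s*(-5*s))*32 = -9 - 5*s²*32 = -9 - 160*s²)
(49098 + (-48*(-110) + 112))/(c(-22) + 40712) = (49098 + (-48*(-110) + 112))/((-9 - 160*(-22)²) + 40712) = (49098 + (5280 + 112))/((-9 - 160*484) + 40712) = (49098 + 5392)/((-9 - 77440) + 40712) = 54490/(-77449 + 40712) = 54490/(-36737) = 54490*(-1/36737) = -54490/36737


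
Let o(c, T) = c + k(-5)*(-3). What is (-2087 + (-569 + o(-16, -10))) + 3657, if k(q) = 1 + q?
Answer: 997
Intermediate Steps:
o(c, T) = 12 + c (o(c, T) = c + (1 - 5)*(-3) = c - 4*(-3) = c + 12 = 12 + c)
(-2087 + (-569 + o(-16, -10))) + 3657 = (-2087 + (-569 + (12 - 16))) + 3657 = (-2087 + (-569 - 4)) + 3657 = (-2087 - 573) + 3657 = -2660 + 3657 = 997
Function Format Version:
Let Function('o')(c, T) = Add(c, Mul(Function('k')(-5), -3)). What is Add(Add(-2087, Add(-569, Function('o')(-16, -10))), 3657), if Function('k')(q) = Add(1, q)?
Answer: 997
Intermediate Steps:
Function('o')(c, T) = Add(12, c) (Function('o')(c, T) = Add(c, Mul(Add(1, -5), -3)) = Add(c, Mul(-4, -3)) = Add(c, 12) = Add(12, c))
Add(Add(-2087, Add(-569, Function('o')(-16, -10))), 3657) = Add(Add(-2087, Add(-569, Add(12, -16))), 3657) = Add(Add(-2087, Add(-569, -4)), 3657) = Add(Add(-2087, -573), 3657) = Add(-2660, 3657) = 997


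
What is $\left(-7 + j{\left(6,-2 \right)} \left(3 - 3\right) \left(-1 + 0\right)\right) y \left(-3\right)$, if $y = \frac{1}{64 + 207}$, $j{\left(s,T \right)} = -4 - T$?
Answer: $\frac{21}{271} \approx 0.077491$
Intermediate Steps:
$y = \frac{1}{271} \approx 0.00369$
$\left(-7 + j{\left(6,-2 \right)} \left(3 - 3\right) \left(-1 + 0\right)\right) y \left(-3\right) = \left(-7 + \left(-4 - -2\right) \left(3 - 3\right) \left(-1 + 0\right)\right) \frac{1}{271} \left(-3\right) = \left(-7 + \left(-4 + 2\right) 0 \left(-1\right)\right) \frac{1}{271} \left(-3\right) = \left(-7 - 0\right) \frac{1}{271} \left(-3\right) = \left(-7 + 0\right) \frac{1}{271} \left(-3\right) = \left(-7\right) \frac{1}{271} \left(-3\right) = \left(- \frac{7}{271}\right) \left(-3\right) = \frac{21}{271}$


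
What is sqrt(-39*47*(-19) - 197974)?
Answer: I*sqrt(163147) ≈ 403.91*I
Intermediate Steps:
sqrt(-39*47*(-19) - 197974) = sqrt(-1833*(-19) - 197974) = sqrt(34827 - 197974) = sqrt(-163147) = I*sqrt(163147)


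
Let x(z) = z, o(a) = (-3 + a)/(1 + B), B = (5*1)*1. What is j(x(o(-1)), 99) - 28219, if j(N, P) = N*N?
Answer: -253967/9 ≈ -28219.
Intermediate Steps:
B = 5 (B = 5*1 = 5)
o(a) = -1/2 + a/6 (o(a) = (-3 + a)/(1 + 5) = (-3 + a)/6 = (-3 + a)*(1/6) = -1/2 + a/6)
j(N, P) = N**2
j(x(o(-1)), 99) - 28219 = (-1/2 + (1/6)*(-1))**2 - 28219 = (-1/2 - 1/6)**2 - 28219 = (-2/3)**2 - 28219 = 4/9 - 28219 = -253967/9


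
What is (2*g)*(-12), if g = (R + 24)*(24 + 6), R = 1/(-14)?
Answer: -120600/7 ≈ -17229.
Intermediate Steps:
R = -1/14 ≈ -0.071429
g = 5025/7 (g = (-1/14 + 24)*(24 + 6) = (335/14)*30 = 5025/7 ≈ 717.86)
(2*g)*(-12) = (2*(5025/7))*(-12) = (10050/7)*(-12) = -120600/7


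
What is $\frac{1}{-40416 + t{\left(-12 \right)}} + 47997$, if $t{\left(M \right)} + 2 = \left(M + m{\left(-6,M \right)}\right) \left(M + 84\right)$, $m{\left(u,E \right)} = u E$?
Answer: $\frac{1732595705}{36098} \approx 47997.0$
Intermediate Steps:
$m{\left(u,E \right)} = E u$
$t{\left(M \right)} = -2 - 5 M \left(84 + M\right)$ ($t{\left(M \right)} = -2 + \left(M + M \left(-6\right)\right) \left(M + 84\right) = -2 + \left(M - 6 M\right) \left(84 + M\right) = -2 + - 5 M \left(84 + M\right) = -2 - 5 M \left(84 + M\right)$)
$\frac{1}{-40416 + t{\left(-12 \right)}} + 47997 = \frac{1}{-40416 - \left(-5038 + 720\right)} + 47997 = \frac{1}{-40416 - -4318} + 47997 = \frac{1}{-40416 + 4318} + 47997 = \frac{1}{-36098} + 47997 = - \frac{1}{36098} + 47997 = \frac{1732595705}{36098}$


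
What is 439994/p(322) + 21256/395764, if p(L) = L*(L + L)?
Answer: 22317699953/10258598644 ≈ 2.1755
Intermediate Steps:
p(L) = 2*L² (p(L) = L*(2*L) = 2*L²)
439994/p(322) + 21256/395764 = 439994/((2*322²)) + 21256/395764 = 439994/((2*103684)) + 21256*(1/395764) = 439994/207368 + 5314/98941 = 439994*(1/207368) + 5314/98941 = 219997/103684 + 5314/98941 = 22317699953/10258598644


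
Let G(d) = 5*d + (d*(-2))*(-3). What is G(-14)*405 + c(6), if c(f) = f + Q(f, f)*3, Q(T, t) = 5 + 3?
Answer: -62340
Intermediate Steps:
Q(T, t) = 8
G(d) = 11*d (G(d) = 5*d - 2*d*(-3) = 5*d + 6*d = 11*d)
c(f) = 24 + f (c(f) = f + 8*3 = f + 24 = 24 + f)
G(-14)*405 + c(6) = (11*(-14))*405 + (24 + 6) = -154*405 + 30 = -62370 + 30 = -62340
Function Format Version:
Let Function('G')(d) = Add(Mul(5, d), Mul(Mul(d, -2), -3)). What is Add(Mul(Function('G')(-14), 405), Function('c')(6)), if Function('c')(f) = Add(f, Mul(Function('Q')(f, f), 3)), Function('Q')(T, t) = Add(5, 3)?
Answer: -62340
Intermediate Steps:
Function('Q')(T, t) = 8
Function('G')(d) = Mul(11, d) (Function('G')(d) = Add(Mul(5, d), Mul(Mul(-2, d), -3)) = Add(Mul(5, d), Mul(6, d)) = Mul(11, d))
Function('c')(f) = Add(24, f) (Function('c')(f) = Add(f, Mul(8, 3)) = Add(f, 24) = Add(24, f))
Add(Mul(Function('G')(-14), 405), Function('c')(6)) = Add(Mul(Mul(11, -14), 405), Add(24, 6)) = Add(Mul(-154, 405), 30) = Add(-62370, 30) = -62340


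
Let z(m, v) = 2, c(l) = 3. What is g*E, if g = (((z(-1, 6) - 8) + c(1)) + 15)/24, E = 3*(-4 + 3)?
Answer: -3/2 ≈ -1.5000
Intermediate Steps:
E = -3 (E = 3*(-1) = -3)
g = 1/2 (g = (((2 - 8) + 3) + 15)/24 = ((-6 + 3) + 15)/24 = (-3 + 15)/24 = (1/24)*12 = 1/2 ≈ 0.50000)
g*E = (1/2)*(-3) = -3/2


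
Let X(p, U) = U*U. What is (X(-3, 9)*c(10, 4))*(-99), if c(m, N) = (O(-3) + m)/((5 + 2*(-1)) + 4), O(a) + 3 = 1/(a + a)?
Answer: -109593/14 ≈ -7828.1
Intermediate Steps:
O(a) = -3 + 1/(2*a) (O(a) = -3 + 1/(a + a) = -3 + 1/(2*a))
X(p, U) = U²
c(m, N) = -19/42 + m/7 (c(m, N) = ((-3 + (½)/(-3)) + m)/((5 + 2*(-1)) + 4) = ((-3 + (½)*(-⅓)) + m)/((5 - 2) + 4) = ((-3 - ⅙) + m)/(3 + 4) = (-19/6 + m)/7 = (-19/6 + m)*(⅐) = -19/42 + m/7)
(X(-3, 9)*c(10, 4))*(-99) = (9²*(-19/42 + (⅐)*10))*(-99) = (81*(-19/42 + 10/7))*(-99) = (81*(41/42))*(-99) = (1107/14)*(-99) = -109593/14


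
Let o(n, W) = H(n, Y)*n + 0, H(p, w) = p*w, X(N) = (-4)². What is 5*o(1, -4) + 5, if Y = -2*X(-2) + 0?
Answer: -155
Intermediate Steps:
X(N) = 16
Y = -32 (Y = -2*16 + 0 = -32 + 0 = -32)
o(n, W) = -32*n² (o(n, W) = (n*(-32))*n + 0 = (-32*n)*n + 0 = -32*n² + 0 = -32*n²)
5*o(1, -4) + 5 = 5*(-32*1²) + 5 = 5*(-32*1) + 5 = 5*(-32) + 5 = -160 + 5 = -155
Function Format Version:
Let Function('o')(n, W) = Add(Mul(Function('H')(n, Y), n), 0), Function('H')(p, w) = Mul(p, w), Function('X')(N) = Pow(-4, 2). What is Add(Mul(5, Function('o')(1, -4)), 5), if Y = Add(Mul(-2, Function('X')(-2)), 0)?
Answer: -155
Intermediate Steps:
Function('X')(N) = 16
Y = -32 (Y = Add(Mul(-2, 16), 0) = Add(-32, 0) = -32)
Function('o')(n, W) = Mul(-32, Pow(n, 2)) (Function('o')(n, W) = Add(Mul(Mul(n, -32), n), 0) = Add(Mul(Mul(-32, n), n), 0) = Add(Mul(-32, Pow(n, 2)), 0) = Mul(-32, Pow(n, 2)))
Add(Mul(5, Function('o')(1, -4)), 5) = Add(Mul(5, Mul(-32, Pow(1, 2))), 5) = Add(Mul(5, Mul(-32, 1)), 5) = Add(Mul(5, -32), 5) = Add(-160, 5) = -155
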